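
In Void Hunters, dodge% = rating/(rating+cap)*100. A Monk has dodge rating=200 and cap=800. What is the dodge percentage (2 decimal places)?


dodge% = 200 / (200 + 800) * 100
= 200 / 1000 * 100
= 0.2 * 100
= 20.00%

20.00%


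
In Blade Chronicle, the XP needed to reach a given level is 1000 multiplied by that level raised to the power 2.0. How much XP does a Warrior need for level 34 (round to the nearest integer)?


XP = 1000 * level^2.0
Substitute level = 34:
XP = 1000 * 34^2.0
= 1000 * 1156.0
= 1156000

1156000 XP


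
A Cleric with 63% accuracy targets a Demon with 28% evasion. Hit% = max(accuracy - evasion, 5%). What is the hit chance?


accuracy - evasion = 63 - 28 = 35
Apply floor: max(35, 5) = 35
Hit chance = 35%

35%


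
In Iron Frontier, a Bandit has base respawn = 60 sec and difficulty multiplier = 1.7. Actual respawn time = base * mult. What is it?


Respawn time = base * multiplier
= 60 * 1.7
= 102.0 seconds

102.0 seconds


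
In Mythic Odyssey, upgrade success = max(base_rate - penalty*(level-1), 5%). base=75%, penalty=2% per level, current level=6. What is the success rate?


raw_rate = 75 - 2 * (6 - 1)
= 75 - 2 * 5
= 75 - 10
= 65
Apply floor: max(65, 5) = 65%

65%


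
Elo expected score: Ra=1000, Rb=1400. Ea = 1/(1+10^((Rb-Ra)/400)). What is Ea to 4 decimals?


Elo expected score: Ea = 1/(1 + 10^((Rb-Ra)/400))
Rb - Ra = 1400 - 1000 = 400
(Rb-Ra)/400 = 400/400 = 1.0
10^1.0 = 10.0
Ea = 1/(1 + 10.0) = 1/11.0 = 0.0909

0.0909


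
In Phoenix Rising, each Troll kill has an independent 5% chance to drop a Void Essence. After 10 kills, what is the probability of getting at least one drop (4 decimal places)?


P(at least one) = 1 - P(none) = 1 - (1-p)^n
p = 5/100 = 0.05
1 - p = 0.95
(1 - p)^10 = 0.95^10 = 0.598737
P(at least one) = 1 - 0.598737 = 0.4013

0.4013


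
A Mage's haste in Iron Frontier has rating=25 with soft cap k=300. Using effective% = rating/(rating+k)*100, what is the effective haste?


effective% = rating / (rating + k) * 100
= 25 / (25 + 300) * 100
= 25 / 325 * 100
= 0.076923 * 100
= 7.69%

7.69%


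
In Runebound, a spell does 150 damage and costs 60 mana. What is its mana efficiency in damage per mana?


Efficiency = damage / mana
= 150 / 60
= 2.50

2.50 dmg/mana


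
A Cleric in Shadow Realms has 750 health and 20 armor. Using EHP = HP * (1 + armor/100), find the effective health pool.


EHP = 750 * (1 + 20/100)
= 750 * (1 + 0.2)
= 750 * 1.2
= 900.0

900.0 EHP


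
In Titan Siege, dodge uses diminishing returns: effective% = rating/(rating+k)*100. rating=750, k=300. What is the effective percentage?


effective% = rating / (rating + k) * 100
= 750 / (750 + 300) * 100
= 750 / 1050 * 100
= 0.714286 * 100
= 71.43%

71.43%


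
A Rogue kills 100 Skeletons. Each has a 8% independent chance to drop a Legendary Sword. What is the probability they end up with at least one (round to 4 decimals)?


P(at least one) = 1 - P(none) = 1 - (1-p)^n
p = 8/100 = 0.08
1 - p = 0.92
(1 - p)^100 = 0.92^100 = 0.000239
P(at least one) = 1 - 0.000239 = 0.9998

0.9998


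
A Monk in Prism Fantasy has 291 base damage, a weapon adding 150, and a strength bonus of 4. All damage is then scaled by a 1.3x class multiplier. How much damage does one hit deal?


Sum base + weapon + str = 291 + 150 + 4 = 445
Multiply by 1.3:
445 * 1.3 = 578.5

578.5 damage


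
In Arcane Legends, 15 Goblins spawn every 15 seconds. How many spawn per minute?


Spawns per minute = count * (60 / interval)
= 15 * (60 / 15)
= 15 * 4.0
= 60.0

60.0 per minute


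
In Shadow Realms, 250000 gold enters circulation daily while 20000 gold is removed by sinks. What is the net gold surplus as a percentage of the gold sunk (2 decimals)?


Net gold = 250000 - 20000 = 230000
Inflation rate = net / sunk * 100 = 230000 / 20000 * 100
= 11.5 * 100
= 1150.00%

1150.00%


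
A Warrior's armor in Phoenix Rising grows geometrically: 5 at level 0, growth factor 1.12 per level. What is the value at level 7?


value = base * growth^level
= 5 * 1.12^7
= 5 * 2.210681
= 11.05

11.05 armor


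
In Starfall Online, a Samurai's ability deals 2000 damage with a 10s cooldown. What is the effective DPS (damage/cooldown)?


DPS = damage / cooldown
= 2000 / 10
= 200.00

200.00 DPS


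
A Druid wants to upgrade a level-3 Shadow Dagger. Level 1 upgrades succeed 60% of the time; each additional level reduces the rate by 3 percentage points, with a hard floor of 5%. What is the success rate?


raw_rate = 60 - 3 * (3 - 1)
= 60 - 3 * 2
= 60 - 6
= 54
Apply floor: max(54, 5) = 54%

54%


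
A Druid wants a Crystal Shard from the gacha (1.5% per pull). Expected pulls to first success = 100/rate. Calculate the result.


Expected pulls for a geometric distribution = 1/p = 100 / rate%
= 100 / 1.5
= 66.67

66.67 pulls


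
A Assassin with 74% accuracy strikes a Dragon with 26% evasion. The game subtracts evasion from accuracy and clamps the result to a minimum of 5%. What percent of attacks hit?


accuracy - evasion = 74 - 26 = 48
Apply floor: max(48, 5) = 48
Hit chance = 48%

48%


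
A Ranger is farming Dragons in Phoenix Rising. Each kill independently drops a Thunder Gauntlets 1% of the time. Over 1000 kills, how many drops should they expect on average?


Expected drops = kills * (drop_rate / 100)
= 1000 * (1 / 100)
= 1000 * 0.01
= 10.0

10.0 drops


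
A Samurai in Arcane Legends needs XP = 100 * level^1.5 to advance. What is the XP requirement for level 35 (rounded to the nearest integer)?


XP = 100 * level^1.5
Substitute level = 35:
XP = 100 * 35^1.5
= 100 * 207.0628
= 20706

20706 XP


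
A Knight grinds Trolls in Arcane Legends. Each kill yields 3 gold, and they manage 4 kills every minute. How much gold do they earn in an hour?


Gold per minute = 3 * 4 = 12
Gold per hour = 12 * 60 = 720

720 gold/hour


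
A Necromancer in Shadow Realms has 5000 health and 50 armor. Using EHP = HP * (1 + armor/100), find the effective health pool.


EHP = 5000 * (1 + 50/100)
= 5000 * (1 + 0.5)
= 5000 * 1.5
= 7500.0

7500.0 EHP


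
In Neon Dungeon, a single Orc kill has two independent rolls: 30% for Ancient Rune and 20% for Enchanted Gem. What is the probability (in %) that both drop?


For independent events, P(both) = P(A) * P(B)
= 30% * 20%
= 600 / 100 %
= 6.0%

6.0%


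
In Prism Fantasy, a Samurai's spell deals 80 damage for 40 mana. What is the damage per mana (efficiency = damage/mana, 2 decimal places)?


Efficiency = damage / mana
= 80 / 40
= 2.00

2.00 dmg/mana


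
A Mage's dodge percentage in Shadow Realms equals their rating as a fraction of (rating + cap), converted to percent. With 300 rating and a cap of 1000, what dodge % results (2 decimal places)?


dodge% = 300 / (300 + 1000) * 100
= 300 / 1300 * 100
= 0.230769 * 100
= 23.08%

23.08%


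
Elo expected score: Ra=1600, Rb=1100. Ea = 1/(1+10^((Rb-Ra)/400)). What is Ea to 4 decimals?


Elo expected score: Ea = 1/(1 + 10^((Rb-Ra)/400))
Rb - Ra = 1100 - 1600 = -500
(Rb-Ra)/400 = -500/400 = -1.25
10^-1.25 = 0.056234
Ea = 1/(1 + 0.056234) = 1/1.056234 = 0.9468

0.9468


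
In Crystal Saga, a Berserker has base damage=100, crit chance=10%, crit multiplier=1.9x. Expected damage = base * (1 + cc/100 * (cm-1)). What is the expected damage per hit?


E[dmg] = base * (1 + crit_chance * (crit_mult - 1))
cc as decimal = 10/100 = 0.1
cm - 1 = 1.9 - 1 = 0.9
Bonus factor = 0.1 * 0.9 = 0.09
Total multiplier = 1 + 0.09 = 1.09
Expected damage = 100 * 1.09 = 109.00

109.00 damage


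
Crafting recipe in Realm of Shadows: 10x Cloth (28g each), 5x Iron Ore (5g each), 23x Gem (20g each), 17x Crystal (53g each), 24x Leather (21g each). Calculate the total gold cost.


Cost breakdown:
  Cloth: 10 * 28 = 280
  Iron Ore: 5 * 5 = 25
  Gem: 23 * 20 = 460
  Crystal: 17 * 53 = 901
  Leather: 24 * 21 = 504
Total = 280 + 25 + 460 + 901 + 504 = 2170

2170 gold


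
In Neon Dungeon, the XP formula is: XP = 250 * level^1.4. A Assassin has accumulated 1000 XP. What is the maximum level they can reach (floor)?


XP = 250 * level^1.4, so level = (XP / 250)^(1/1.4)
= (1000 / 250)^(1/1.4)
= 4.0^0.7143
= 2.6918
Floor: level = 2

level 2


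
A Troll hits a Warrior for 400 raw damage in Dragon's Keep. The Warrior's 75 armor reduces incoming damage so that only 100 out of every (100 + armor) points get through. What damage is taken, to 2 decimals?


actual = 400 * 100 / (100 + 75)
= 400 * 100 / 175
= 40000 / 175
= 228.57

228.57 damage


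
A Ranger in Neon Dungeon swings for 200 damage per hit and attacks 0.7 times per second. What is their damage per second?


DPS = damage * attack_speed
= 200 * 0.7
= 140.0

140.0 DPS


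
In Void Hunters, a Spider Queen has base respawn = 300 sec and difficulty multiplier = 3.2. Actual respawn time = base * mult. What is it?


Respawn time = base * multiplier
= 300 * 3.2
= 960.0 seconds

960.0 seconds


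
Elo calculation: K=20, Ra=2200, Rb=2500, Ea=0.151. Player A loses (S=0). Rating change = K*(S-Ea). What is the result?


Elo update: delta = K * (S - Ea), where S = 0 (loses)
S - Ea = 0 - 0.151 = -0.151
Rating change = 20 * -0.151
= -3.02

-3.02 rating points


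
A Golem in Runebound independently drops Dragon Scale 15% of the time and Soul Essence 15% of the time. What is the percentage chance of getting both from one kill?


For independent events, P(both) = P(A) * P(B)
= 15% * 15%
= 225 / 100 %
= 2.25%

2.25%


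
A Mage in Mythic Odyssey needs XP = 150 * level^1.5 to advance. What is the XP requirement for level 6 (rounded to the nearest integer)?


XP = 150 * level^1.5
Substitute level = 6:
XP = 150 * 6^1.5
= 150 * 14.6969
= 2205

2205 XP


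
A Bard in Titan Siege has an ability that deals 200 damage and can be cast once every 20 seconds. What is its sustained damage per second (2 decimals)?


DPS = damage / cooldown
= 200 / 20
= 10.00

10.00 DPS


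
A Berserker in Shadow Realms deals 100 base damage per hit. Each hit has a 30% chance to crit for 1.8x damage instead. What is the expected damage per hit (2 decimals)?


E[dmg] = base * (1 + crit_chance * (crit_mult - 1))
cc as decimal = 30/100 = 0.3
cm - 1 = 1.8 - 1 = 0.8
Bonus factor = 0.3 * 0.8 = 0.24
Total multiplier = 1 + 0.24 = 1.24
Expected damage = 100 * 1.24 = 124.00

124.00 damage


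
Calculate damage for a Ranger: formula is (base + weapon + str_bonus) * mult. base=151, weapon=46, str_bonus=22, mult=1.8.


Sum base + weapon + str = 151 + 46 + 22 = 219
Multiply by 1.8:
219 * 1.8 = 394.2

394.2 damage


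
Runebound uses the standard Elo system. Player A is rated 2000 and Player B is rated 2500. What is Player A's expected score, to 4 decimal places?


Elo expected score: Ea = 1/(1 + 10^((Rb-Ra)/400))
Rb - Ra = 2500 - 2000 = 500
(Rb-Ra)/400 = 500/400 = 1.25
10^1.25 = 17.782794
Ea = 1/(1 + 17.782794) = 1/18.782794 = 0.0532

0.0532


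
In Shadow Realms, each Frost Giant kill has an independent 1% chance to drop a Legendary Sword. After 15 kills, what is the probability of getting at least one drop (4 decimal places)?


P(at least one) = 1 - P(none) = 1 - (1-p)^n
p = 1/100 = 0.01
1 - p = 0.99
(1 - p)^15 = 0.99^15 = 0.860058
P(at least one) = 1 - 0.860058 = 0.1399

0.1399


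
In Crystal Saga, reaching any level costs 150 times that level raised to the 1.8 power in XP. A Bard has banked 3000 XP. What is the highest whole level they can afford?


XP = 150 * level^1.8, so level = (XP / 150)^(1/1.8)
= (3000 / 150)^(1/1.8)
= 20.0^0.5556
= 5.282
Floor: level = 5

level 5


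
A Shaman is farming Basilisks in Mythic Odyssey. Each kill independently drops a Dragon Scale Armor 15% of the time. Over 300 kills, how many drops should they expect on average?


Expected drops = kills * (drop_rate / 100)
= 300 * (15 / 100)
= 300 * 0.15
= 45.0

45.0 drops


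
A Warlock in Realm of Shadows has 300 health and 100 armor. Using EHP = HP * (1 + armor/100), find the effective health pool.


EHP = 300 * (1 + 100/100)
= 300 * (1 + 1.0)
= 300 * 2.0
= 600.0

600.0 EHP


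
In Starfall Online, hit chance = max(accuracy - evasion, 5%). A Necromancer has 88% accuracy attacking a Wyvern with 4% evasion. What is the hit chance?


accuracy - evasion = 88 - 4 = 84
Apply floor: max(84, 5) = 84
Hit chance = 84%

84%


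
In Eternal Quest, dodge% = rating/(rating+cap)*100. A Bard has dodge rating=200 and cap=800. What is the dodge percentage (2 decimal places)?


dodge% = 200 / (200 + 800) * 100
= 200 / 1000 * 100
= 0.2 * 100
= 20.00%

20.00%


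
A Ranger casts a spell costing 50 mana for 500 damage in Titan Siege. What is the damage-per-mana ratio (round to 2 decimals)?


Efficiency = damage / mana
= 500 / 50
= 10.00

10.00 dmg/mana


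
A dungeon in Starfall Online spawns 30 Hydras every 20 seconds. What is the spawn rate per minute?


Spawns per minute = count * (60 / interval)
= 30 * (60 / 20)
= 30 * 3.0
= 90.0

90.0 per minute


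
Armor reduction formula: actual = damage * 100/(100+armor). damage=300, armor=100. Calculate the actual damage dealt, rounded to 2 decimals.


actual = 300 * 100 / (100 + 100)
= 300 * 100 / 200
= 30000 / 200
= 150.00

150.00 damage


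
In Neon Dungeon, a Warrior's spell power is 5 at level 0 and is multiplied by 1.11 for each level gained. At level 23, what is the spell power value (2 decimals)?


value = base * growth^level
= 5 * 1.11^23
= 5 * 11.026267
= 55.13

55.13 spell power


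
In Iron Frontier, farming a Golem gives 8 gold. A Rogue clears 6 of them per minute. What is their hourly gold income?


Gold per minute = 8 * 6 = 48
Gold per hour = 48 * 60 = 2880

2880 gold/hour


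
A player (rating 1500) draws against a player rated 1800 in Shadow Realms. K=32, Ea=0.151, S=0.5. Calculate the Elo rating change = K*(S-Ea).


Elo update: delta = K * (S - Ea), where S = 0.5 (draws)
S - Ea = 0.5 - 0.151 = 0.349
Rating change = 32 * 0.349
= 11.17

11.17 rating points


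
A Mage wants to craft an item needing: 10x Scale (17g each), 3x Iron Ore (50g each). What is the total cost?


Cost breakdown:
  Scale: 10 * 17 = 170
  Iron Ore: 3 * 50 = 150
Total = 170 + 150 = 320

320 gold


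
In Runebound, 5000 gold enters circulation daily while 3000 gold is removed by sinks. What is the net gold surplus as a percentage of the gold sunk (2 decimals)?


Net gold = 5000 - 3000 = 2000
Inflation rate = net / sunk * 100 = 2000 / 3000 * 100
= 0.666667 * 100
= 66.67%

66.67%


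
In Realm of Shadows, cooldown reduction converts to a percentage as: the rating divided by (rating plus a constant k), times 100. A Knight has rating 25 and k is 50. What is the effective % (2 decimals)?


effective% = rating / (rating + k) * 100
= 25 / (25 + 50) * 100
= 25 / 75 * 100
= 0.333333 * 100
= 33.33%

33.33%


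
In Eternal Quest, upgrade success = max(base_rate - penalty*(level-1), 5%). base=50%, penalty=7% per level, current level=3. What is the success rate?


raw_rate = 50 - 7 * (3 - 1)
= 50 - 7 * 2
= 50 - 14
= 36
Apply floor: max(36, 5) = 36%

36%


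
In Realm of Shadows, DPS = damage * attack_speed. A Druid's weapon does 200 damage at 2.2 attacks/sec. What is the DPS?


DPS = damage * attack_speed
= 200 * 2.2
= 440.0

440.0 DPS


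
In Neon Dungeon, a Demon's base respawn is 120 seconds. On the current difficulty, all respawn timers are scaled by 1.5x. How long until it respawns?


Respawn time = base * multiplier
= 120 * 1.5
= 180.0 seconds

180.0 seconds


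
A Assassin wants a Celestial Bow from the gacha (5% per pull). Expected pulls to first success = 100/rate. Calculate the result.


Expected pulls for a geometric distribution = 1/p = 100 / rate%
= 100 / 5
= 20.0

20.0 pulls


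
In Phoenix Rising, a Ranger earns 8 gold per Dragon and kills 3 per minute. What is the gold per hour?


Gold per minute = 8 * 3 = 24
Gold per hour = 24 * 60 = 1440

1440 gold/hour


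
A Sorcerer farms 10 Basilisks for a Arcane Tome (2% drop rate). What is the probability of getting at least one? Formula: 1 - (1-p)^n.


P(at least one) = 1 - P(none) = 1 - (1-p)^n
p = 2/100 = 0.02
1 - p = 0.98
(1 - p)^10 = 0.98^10 = 0.817073
P(at least one) = 1 - 0.817073 = 0.1829

0.1829


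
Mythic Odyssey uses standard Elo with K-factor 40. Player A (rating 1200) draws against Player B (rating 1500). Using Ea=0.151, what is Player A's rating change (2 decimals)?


Elo update: delta = K * (S - Ea), where S = 0.5 (draws)
S - Ea = 0.5 - 0.151 = 0.349
Rating change = 40 * 0.349
= 13.96

13.96 rating points


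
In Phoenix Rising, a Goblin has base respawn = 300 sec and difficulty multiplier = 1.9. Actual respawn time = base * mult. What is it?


Respawn time = base * multiplier
= 300 * 1.9
= 570.0 seconds

570.0 seconds


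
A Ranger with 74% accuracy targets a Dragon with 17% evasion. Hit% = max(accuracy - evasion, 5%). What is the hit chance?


accuracy - evasion = 74 - 17 = 57
Apply floor: max(57, 5) = 57
Hit chance = 57%

57%


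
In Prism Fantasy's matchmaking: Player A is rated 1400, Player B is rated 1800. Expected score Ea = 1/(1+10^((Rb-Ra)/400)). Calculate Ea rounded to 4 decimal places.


Elo expected score: Ea = 1/(1 + 10^((Rb-Ra)/400))
Rb - Ra = 1800 - 1400 = 400
(Rb-Ra)/400 = 400/400 = 1.0
10^1.0 = 10.0
Ea = 1/(1 + 10.0) = 1/11.0 = 0.0909

0.0909


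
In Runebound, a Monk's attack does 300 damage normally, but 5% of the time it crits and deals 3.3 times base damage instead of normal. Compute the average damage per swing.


E[dmg] = base * (1 + crit_chance * (crit_mult - 1))
cc as decimal = 5/100 = 0.05
cm - 1 = 3.3 - 1 = 2.3
Bonus factor = 0.05 * 2.3 = 0.115
Total multiplier = 1 + 0.115 = 1.115
Expected damage = 300 * 1.115 = 334.50

334.50 damage


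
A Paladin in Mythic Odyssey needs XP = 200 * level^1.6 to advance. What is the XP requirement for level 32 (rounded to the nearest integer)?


XP = 200 * level^1.6
Substitute level = 32:
XP = 200 * 32^1.6
= 200 * 256.0
= 51200

51200 XP


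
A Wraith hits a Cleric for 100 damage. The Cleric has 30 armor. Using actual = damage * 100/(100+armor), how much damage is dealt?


actual = 100 * 100 / (100 + 30)
= 100 * 100 / 130
= 10000 / 130
= 76.92

76.92 damage


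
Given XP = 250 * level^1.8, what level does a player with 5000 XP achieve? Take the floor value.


XP = 250 * level^1.8, so level = (XP / 250)^(1/1.8)
= (5000 / 250)^(1/1.8)
= 20.0^0.5556
= 5.282
Floor: level = 5

level 5


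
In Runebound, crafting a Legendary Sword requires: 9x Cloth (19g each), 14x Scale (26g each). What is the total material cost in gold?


Cost breakdown:
  Cloth: 9 * 19 = 171
  Scale: 14 * 26 = 364
Total = 171 + 364 = 535

535 gold


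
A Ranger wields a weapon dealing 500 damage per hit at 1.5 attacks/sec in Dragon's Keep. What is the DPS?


DPS = damage * attack_speed
= 500 * 1.5
= 750.0

750.0 DPS


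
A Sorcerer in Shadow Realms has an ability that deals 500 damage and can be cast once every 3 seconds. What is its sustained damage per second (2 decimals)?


DPS = damage / cooldown
= 500 / 3
= 166.67

166.67 DPS


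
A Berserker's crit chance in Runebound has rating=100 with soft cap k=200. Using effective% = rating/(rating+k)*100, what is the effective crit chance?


effective% = rating / (rating + k) * 100
= 100 / (100 + 200) * 100
= 100 / 300 * 100
= 0.333333 * 100
= 33.33%

33.33%


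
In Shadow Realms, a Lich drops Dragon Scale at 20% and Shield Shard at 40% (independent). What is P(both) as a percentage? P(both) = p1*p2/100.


For independent events, P(both) = P(A) * P(B)
= 20% * 40%
= 800 / 100 %
= 8.0%

8.0%


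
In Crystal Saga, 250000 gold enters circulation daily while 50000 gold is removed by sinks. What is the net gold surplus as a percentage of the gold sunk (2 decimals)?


Net gold = 250000 - 50000 = 200000
Inflation rate = net / sunk * 100 = 200000 / 50000 * 100
= 4.0 * 100
= 400.00%

400.00%


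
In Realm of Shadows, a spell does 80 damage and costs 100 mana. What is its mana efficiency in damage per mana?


Efficiency = damage / mana
= 80 / 100
= 0.80

0.80 dmg/mana


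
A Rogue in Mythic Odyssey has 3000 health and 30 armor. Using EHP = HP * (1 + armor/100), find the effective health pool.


EHP = 3000 * (1 + 30/100)
= 3000 * (1 + 0.3)
= 3000 * 1.3
= 3900.0

3900.0 EHP


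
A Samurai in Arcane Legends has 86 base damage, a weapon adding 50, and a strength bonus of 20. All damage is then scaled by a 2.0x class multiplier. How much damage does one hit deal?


Sum base + weapon + str = 86 + 50 + 20 = 156
Multiply by 2.0:
156 * 2.0 = 312.0

312.0 damage


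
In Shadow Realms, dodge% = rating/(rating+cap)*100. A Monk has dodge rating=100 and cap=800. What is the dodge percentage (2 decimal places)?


dodge% = 100 / (100 + 800) * 100
= 100 / 900 * 100
= 0.111111 * 100
= 11.11%

11.11%


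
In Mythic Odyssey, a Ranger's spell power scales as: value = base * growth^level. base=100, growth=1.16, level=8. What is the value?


value = base * growth^level
= 100 * 1.16^8
= 100 * 3.278415
= 327.84

327.84 spell power


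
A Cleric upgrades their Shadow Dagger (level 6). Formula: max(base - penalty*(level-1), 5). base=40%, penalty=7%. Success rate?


raw_rate = 40 - 7 * (6 - 1)
= 40 - 7 * 5
= 40 - 35
= 5
Apply floor: max(5, 5) = 5%

5%


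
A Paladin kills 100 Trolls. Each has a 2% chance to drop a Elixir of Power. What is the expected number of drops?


Expected drops = kills * (drop_rate / 100)
= 100 * (2 / 100)
= 100 * 0.02
= 2.0

2.0 drops


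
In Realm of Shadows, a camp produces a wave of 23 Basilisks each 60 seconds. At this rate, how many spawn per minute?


Spawns per minute = count * (60 / interval)
= 23 * (60 / 60)
= 23 * 1.0
= 23.0

23.0 per minute


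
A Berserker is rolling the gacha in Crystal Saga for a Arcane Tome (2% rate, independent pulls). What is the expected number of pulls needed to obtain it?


Expected pulls for a geometric distribution = 1/p = 100 / rate%
= 100 / 2
= 50.0

50.0 pulls


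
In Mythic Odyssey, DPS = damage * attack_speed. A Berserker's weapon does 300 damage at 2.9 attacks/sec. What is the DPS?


DPS = damage * attack_speed
= 300 * 2.9
= 870.0

870.0 DPS


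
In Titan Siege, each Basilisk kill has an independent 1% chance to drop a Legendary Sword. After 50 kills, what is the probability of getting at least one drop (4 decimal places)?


P(at least one) = 1 - P(none) = 1 - (1-p)^n
p = 1/100 = 0.01
1 - p = 0.99
(1 - p)^50 = 0.99^50 = 0.605006
P(at least one) = 1 - 0.605006 = 0.3950

0.3950


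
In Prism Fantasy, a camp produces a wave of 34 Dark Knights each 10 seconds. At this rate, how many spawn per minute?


Spawns per minute = count * (60 / interval)
= 34 * (60 / 10)
= 34 * 6.0
= 204.0

204.0 per minute


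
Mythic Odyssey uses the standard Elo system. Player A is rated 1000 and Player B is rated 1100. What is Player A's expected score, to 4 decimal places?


Elo expected score: Ea = 1/(1 + 10^((Rb-Ra)/400))
Rb - Ra = 1100 - 1000 = 100
(Rb-Ra)/400 = 100/400 = 0.25
10^0.25 = 1.778279
Ea = 1/(1 + 1.778279) = 1/2.778279 = 0.3599

0.3599


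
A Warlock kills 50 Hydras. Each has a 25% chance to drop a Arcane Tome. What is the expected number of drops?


Expected drops = kills * (drop_rate / 100)
= 50 * (25 / 100)
= 50 * 0.25
= 12.5

12.5 drops


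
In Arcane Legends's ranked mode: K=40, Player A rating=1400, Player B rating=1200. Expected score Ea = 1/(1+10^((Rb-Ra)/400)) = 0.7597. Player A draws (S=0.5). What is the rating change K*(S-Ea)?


Elo update: delta = K * (S - Ea), where S = 0.5 (draws)
S - Ea = 0.5 - 0.7597 = -0.2597
Rating change = 40 * -0.2597
= -10.39

-10.39 rating points


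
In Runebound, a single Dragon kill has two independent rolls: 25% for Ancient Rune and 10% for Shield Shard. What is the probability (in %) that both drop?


For independent events, P(both) = P(A) * P(B)
= 25% * 10%
= 250 / 100 %
= 2.5%

2.5%


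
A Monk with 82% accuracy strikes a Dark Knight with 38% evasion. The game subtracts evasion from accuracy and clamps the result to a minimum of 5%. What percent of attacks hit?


accuracy - evasion = 82 - 38 = 44
Apply floor: max(44, 5) = 44
Hit chance = 44%

44%


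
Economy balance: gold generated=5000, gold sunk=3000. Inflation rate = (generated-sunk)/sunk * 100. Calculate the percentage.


Net gold = 5000 - 3000 = 2000
Inflation rate = net / sunk * 100 = 2000 / 3000 * 100
= 0.666667 * 100
= 66.67%

66.67%


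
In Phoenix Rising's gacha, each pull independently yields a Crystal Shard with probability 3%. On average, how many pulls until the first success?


Expected pulls for a geometric distribution = 1/p = 100 / rate%
= 100 / 3
= 33.33

33.33 pulls


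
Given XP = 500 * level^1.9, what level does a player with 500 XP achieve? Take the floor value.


XP = 500 * level^1.9, so level = (XP / 500)^(1/1.9)
= (500 / 500)^(1/1.9)
= 1.0^0.5263
= 1.0
Floor: level = 1

level 1


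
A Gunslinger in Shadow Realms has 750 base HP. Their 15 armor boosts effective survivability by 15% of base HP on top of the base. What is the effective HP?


EHP = 750 * (1 + 15/100)
= 750 * (1 + 0.15)
= 750 * 1.15
= 862.5

862.5 EHP


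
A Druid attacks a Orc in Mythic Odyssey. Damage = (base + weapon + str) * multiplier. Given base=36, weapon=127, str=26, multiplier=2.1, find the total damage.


Sum base + weapon + str = 36 + 127 + 26 = 189
Multiply by 2.1:
189 * 2.1 = 396.9

396.9 damage


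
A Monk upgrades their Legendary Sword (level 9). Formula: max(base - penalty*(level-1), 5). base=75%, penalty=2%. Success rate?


raw_rate = 75 - 2 * (9 - 1)
= 75 - 2 * 8
= 75 - 16
= 59
Apply floor: max(59, 5) = 59%

59%


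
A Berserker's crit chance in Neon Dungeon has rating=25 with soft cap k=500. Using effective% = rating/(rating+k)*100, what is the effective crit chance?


effective% = rating / (rating + k) * 100
= 25 / (25 + 500) * 100
= 25 / 525 * 100
= 0.047619 * 100
= 4.76%

4.76%


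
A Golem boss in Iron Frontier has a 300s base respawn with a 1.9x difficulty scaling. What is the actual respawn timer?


Respawn time = base * multiplier
= 300 * 1.9
= 570.0 seconds

570.0 seconds


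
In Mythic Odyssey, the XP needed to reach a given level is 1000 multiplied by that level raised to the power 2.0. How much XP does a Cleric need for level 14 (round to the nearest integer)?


XP = 1000 * level^2.0
Substitute level = 14:
XP = 1000 * 14^2.0
= 1000 * 196.0
= 196000

196000 XP


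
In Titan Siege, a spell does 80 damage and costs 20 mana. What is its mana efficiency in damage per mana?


Efficiency = damage / mana
= 80 / 20
= 4.00

4.00 dmg/mana


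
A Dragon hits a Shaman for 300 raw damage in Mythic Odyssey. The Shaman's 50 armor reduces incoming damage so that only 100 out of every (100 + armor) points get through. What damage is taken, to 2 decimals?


actual = 300 * 100 / (100 + 50)
= 300 * 100 / 150
= 30000 / 150
= 200.00

200.00 damage


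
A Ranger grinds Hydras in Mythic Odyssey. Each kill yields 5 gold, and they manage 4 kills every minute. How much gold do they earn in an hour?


Gold per minute = 5 * 4 = 20
Gold per hour = 20 * 60 = 1200

1200 gold/hour


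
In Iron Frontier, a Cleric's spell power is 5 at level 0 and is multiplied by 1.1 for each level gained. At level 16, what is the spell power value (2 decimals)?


value = base * growth^level
= 5 * 1.1^16
= 5 * 4.594973
= 22.97

22.97 spell power


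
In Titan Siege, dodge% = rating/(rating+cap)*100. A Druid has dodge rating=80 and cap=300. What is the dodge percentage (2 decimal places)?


dodge% = 80 / (80 + 300) * 100
= 80 / 380 * 100
= 0.210526 * 100
= 21.05%

21.05%


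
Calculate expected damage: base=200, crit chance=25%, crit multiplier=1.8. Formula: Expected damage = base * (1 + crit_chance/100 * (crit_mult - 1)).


E[dmg] = base * (1 + crit_chance * (crit_mult - 1))
cc as decimal = 25/100 = 0.25
cm - 1 = 1.8 - 1 = 0.8
Bonus factor = 0.25 * 0.8 = 0.2
Total multiplier = 1 + 0.2 = 1.2
Expected damage = 200 * 1.2 = 240.00

240.00 damage


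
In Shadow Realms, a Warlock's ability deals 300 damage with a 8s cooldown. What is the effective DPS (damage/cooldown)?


DPS = damage / cooldown
= 300 / 8
= 37.50

37.50 DPS


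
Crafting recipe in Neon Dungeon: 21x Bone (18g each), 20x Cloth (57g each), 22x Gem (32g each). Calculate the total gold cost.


Cost breakdown:
  Bone: 21 * 18 = 378
  Cloth: 20 * 57 = 1140
  Gem: 22 * 32 = 704
Total = 378 + 1140 + 704 = 2222

2222 gold


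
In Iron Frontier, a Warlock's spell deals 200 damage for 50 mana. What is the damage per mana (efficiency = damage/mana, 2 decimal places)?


Efficiency = damage / mana
= 200 / 50
= 4.00

4.00 dmg/mana


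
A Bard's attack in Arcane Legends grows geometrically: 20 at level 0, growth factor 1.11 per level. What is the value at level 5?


value = base * growth^level
= 20 * 1.11^5
= 20 * 1.685058
= 33.70

33.70 attack


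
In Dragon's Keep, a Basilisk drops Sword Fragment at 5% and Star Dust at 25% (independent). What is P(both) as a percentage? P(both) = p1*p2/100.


For independent events, P(both) = P(A) * P(B)
= 5% * 25%
= 125 / 100 %
= 1.25%

1.25%


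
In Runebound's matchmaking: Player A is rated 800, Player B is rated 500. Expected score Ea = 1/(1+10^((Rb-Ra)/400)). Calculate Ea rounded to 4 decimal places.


Elo expected score: Ea = 1/(1 + 10^((Rb-Ra)/400))
Rb - Ra = 500 - 800 = -300
(Rb-Ra)/400 = -300/400 = -0.75
10^-0.75 = 0.177828
Ea = 1/(1 + 0.177828) = 1/1.177828 = 0.8490

0.8490


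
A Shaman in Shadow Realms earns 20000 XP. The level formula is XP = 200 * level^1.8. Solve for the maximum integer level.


XP = 200 * level^1.8, so level = (XP / 200)^(1/1.8)
= (20000 / 200)^(1/1.8)
= 100.0^0.5556
= 12.9155
Floor: level = 12

level 12


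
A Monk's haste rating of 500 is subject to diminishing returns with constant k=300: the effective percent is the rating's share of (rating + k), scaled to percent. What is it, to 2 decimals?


effective% = rating / (rating + k) * 100
= 500 / (500 + 300) * 100
= 500 / 800 * 100
= 0.625 * 100
= 62.50%

62.50%


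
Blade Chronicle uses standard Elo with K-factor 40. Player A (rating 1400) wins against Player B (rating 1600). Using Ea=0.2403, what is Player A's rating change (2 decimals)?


Elo update: delta = K * (S - Ea), where S = 1 (wins)
S - Ea = 1 - 0.2403 = 0.7597
Rating change = 40 * 0.7597
= 30.39

30.39 rating points


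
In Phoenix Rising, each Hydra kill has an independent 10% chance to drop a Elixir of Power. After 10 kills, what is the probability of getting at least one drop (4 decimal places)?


P(at least one) = 1 - P(none) = 1 - (1-p)^n
p = 10/100 = 0.1
1 - p = 0.9
(1 - p)^10 = 0.9^10 = 0.348678
P(at least one) = 1 - 0.348678 = 0.6513

0.6513


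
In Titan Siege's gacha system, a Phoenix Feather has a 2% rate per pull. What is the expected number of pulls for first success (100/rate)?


Expected pulls for a geometric distribution = 1/p = 100 / rate%
= 100 / 2
= 50.0

50.0 pulls


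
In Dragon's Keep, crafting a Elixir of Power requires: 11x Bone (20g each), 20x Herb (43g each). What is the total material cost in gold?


Cost breakdown:
  Bone: 11 * 20 = 220
  Herb: 20 * 43 = 860
Total = 220 + 860 = 1080

1080 gold


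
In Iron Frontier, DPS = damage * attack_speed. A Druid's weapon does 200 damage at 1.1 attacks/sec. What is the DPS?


DPS = damage * attack_speed
= 200 * 1.1
= 220.0

220.0 DPS


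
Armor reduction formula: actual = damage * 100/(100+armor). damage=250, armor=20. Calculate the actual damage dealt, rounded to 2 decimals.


actual = 250 * 100 / (100 + 20)
= 250 * 100 / 120
= 25000 / 120
= 208.33

208.33 damage


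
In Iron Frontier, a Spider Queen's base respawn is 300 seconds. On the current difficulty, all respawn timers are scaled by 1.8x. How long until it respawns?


Respawn time = base * multiplier
= 300 * 1.8
= 540.0 seconds

540.0 seconds


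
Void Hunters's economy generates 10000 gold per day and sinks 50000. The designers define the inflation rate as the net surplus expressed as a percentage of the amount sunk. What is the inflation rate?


Net gold = 10000 - 50000 = -40000
Inflation rate = net / sunk * 100 = -40000 / 50000 * 100
= -0.8 * 100
= -80.00%

-80.00%


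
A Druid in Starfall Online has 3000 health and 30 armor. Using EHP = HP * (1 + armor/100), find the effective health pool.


EHP = 3000 * (1 + 30/100)
= 3000 * (1 + 0.3)
= 3000 * 1.3
= 3900.0

3900.0 EHP


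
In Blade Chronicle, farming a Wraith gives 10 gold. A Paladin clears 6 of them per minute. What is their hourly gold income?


Gold per minute = 10 * 6 = 60
Gold per hour = 60 * 60 = 3600

3600 gold/hour


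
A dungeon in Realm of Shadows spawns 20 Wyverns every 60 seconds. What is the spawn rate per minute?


Spawns per minute = count * (60 / interval)
= 20 * (60 / 60)
= 20 * 1.0
= 20.0

20.0 per minute


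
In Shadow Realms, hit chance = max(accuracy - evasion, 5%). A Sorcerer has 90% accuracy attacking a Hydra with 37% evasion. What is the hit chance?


accuracy - evasion = 90 - 37 = 53
Apply floor: max(53, 5) = 53
Hit chance = 53%

53%


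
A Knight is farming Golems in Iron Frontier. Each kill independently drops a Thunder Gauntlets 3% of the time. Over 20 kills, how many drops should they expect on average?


Expected drops = kills * (drop_rate / 100)
= 20 * (3 / 100)
= 20 * 0.03
= 0.6

0.6 drops


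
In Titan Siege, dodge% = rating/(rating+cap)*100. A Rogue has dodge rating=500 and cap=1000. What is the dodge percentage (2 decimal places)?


dodge% = 500 / (500 + 1000) * 100
= 500 / 1500 * 100
= 0.333333 * 100
= 33.33%

33.33%


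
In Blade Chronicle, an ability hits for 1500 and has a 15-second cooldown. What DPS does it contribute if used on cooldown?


DPS = damage / cooldown
= 1500 / 15
= 100.00

100.00 DPS


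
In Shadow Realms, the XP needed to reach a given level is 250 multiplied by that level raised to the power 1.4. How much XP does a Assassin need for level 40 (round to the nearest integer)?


XP = 250 * level^1.4
Substitute level = 40:
XP = 250 * 40^1.4
= 250 * 174.9379
= 43734

43734 XP


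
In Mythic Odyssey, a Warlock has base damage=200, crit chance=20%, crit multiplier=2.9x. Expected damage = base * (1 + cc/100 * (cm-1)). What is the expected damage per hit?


E[dmg] = base * (1 + crit_chance * (crit_mult - 1))
cc as decimal = 20/100 = 0.2
cm - 1 = 2.9 - 1 = 1.9
Bonus factor = 0.2 * 1.9 = 0.38
Total multiplier = 1 + 0.38 = 1.38
Expected damage = 200 * 1.38 = 276.00

276.00 damage


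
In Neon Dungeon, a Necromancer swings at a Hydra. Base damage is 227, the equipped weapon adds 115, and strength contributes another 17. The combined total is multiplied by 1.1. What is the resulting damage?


Sum base + weapon + str = 227 + 115 + 17 = 359
Multiply by 1.1:
359 * 1.1 = 394.9

394.9 damage


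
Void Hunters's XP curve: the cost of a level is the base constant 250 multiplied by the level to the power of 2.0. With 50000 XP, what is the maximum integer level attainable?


XP = 250 * level^2.0, so level = (XP / 250)^(1/2.0)
= (50000 / 250)^(1/2.0)
= 200.0^0.5
= 14.1421
Floor: level = 14

level 14


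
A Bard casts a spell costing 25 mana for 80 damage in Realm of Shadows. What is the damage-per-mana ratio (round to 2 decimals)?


Efficiency = damage / mana
= 80 / 25
= 3.20

3.20 dmg/mana


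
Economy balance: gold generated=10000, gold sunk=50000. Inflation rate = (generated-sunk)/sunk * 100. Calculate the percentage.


Net gold = 10000 - 50000 = -40000
Inflation rate = net / sunk * 100 = -40000 / 50000 * 100
= -0.8 * 100
= -80.00%

-80.00%


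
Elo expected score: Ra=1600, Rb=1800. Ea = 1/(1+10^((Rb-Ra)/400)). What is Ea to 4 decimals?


Elo expected score: Ea = 1/(1 + 10^((Rb-Ra)/400))
Rb - Ra = 1800 - 1600 = 200
(Rb-Ra)/400 = 200/400 = 0.5
10^0.5 = 3.162278
Ea = 1/(1 + 3.162278) = 1/4.162278 = 0.2403

0.2403


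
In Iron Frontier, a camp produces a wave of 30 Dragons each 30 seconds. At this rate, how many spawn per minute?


Spawns per minute = count * (60 / interval)
= 30 * (60 / 30)
= 30 * 2.0
= 60.0

60.0 per minute


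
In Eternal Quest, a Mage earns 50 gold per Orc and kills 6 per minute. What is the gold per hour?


Gold per minute = 50 * 6 = 300
Gold per hour = 300 * 60 = 18000

18000 gold/hour


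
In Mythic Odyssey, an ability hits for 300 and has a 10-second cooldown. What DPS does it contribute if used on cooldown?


DPS = damage / cooldown
= 300 / 10
= 30.00

30.00 DPS


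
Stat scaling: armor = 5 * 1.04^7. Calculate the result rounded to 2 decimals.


value = base * growth^level
= 5 * 1.04^7
= 5 * 1.315932
= 6.58

6.58 armor


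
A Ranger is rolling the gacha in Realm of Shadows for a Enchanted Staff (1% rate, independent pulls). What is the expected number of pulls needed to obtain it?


Expected pulls for a geometric distribution = 1/p = 100 / rate%
= 100 / 1
= 100.0

100.0 pulls


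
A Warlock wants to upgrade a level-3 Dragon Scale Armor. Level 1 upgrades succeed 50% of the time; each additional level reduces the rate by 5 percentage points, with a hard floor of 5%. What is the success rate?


raw_rate = 50 - 5 * (3 - 1)
= 50 - 5 * 2
= 50 - 10
= 40
Apply floor: max(40, 5) = 40%

40%


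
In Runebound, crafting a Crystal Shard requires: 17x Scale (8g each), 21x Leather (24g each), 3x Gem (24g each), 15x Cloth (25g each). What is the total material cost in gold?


Cost breakdown:
  Scale: 17 * 8 = 136
  Leather: 21 * 24 = 504
  Gem: 3 * 24 = 72
  Cloth: 15 * 25 = 375
Total = 136 + 504 + 72 + 375 = 1087

1087 gold


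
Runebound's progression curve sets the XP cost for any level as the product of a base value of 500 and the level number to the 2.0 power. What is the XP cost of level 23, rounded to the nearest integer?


XP = 500 * level^2.0
Substitute level = 23:
XP = 500 * 23^2.0
= 500 * 529.0
= 264500

264500 XP


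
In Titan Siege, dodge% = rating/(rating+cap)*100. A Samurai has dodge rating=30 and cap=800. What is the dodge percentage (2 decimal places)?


dodge% = 30 / (30 + 800) * 100
= 30 / 830 * 100
= 0.036145 * 100
= 3.61%

3.61%


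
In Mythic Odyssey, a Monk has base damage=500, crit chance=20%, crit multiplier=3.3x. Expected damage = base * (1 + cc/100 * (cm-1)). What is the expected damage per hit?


E[dmg] = base * (1 + crit_chance * (crit_mult - 1))
cc as decimal = 20/100 = 0.2
cm - 1 = 3.3 - 1 = 2.3
Bonus factor = 0.2 * 2.3 = 0.46
Total multiplier = 1 + 0.46 = 1.46
Expected damage = 500 * 1.46 = 730.00

730.00 damage


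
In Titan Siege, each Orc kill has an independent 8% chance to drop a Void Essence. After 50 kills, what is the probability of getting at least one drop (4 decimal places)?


P(at least one) = 1 - P(none) = 1 - (1-p)^n
p = 8/100 = 0.08
1 - p = 0.92
(1 - p)^50 = 0.92^50 = 0.015466
P(at least one) = 1 - 0.015466 = 0.9845

0.9845


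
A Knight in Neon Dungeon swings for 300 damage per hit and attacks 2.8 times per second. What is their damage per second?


DPS = damage * attack_speed
= 300 * 2.8
= 840.0

840.0 DPS


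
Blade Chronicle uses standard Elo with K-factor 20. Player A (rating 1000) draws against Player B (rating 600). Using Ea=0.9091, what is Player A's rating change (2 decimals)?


Elo update: delta = K * (S - Ea), where S = 0.5 (draws)
S - Ea = 0.5 - 0.9091 = -0.4091
Rating change = 20 * -0.4091
= -8.18

-8.18 rating points


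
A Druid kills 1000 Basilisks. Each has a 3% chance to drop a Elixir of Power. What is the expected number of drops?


Expected drops = kills * (drop_rate / 100)
= 1000 * (3 / 100)
= 1000 * 0.03
= 30.0

30.0 drops


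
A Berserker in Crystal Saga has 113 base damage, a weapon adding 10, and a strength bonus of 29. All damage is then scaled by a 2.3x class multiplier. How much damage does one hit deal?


Sum base + weapon + str = 113 + 10 + 29 = 152
Multiply by 2.3:
152 * 2.3 = 349.6

349.6 damage
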